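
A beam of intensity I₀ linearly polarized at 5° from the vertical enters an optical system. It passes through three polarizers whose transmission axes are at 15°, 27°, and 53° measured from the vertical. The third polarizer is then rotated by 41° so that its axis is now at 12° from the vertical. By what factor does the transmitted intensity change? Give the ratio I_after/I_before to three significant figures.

Before rotation:
I₁ = I₀ cos²(15° − 5°) = I₀ cos²(10°) = 0.9698 I₀.
I₂ = I₁ cos²(27° − 15°) = 0.9698 I₀ · cos²(12°) = 0.9279 I₀.
I₃ = I₂ cos²(53° − 27°) = 0.9279 I₀ · cos²(26°) = 0.7496 I₀.
After rotation:
I₁ = I₀ cos²(15° − 5°) = I₀ cos²(10°) = 0.9698 I₀.
I₂ = I₁ cos²(27° − 15°) = 0.9698 I₀ · cos²(12°) = 0.9279 I₀.
I₃ = I₂ cos²(12° − 27°) = 0.9279 I₀ · cos²(15°) = 0.8658 I₀.
Ratio = 0.8658 / 0.7496 = 1.155.

I_new/I_old ≈ 1.15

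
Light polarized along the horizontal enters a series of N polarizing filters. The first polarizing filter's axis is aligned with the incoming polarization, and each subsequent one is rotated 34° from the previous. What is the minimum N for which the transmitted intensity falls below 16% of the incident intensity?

First polarizer is aligned with the polarization: full transmission.
Each further stage multiplies by cos²(34°) = 0.6873.
After N polarizers: T = 0.6873^(N−1). Require T < 0.16 ⇒ N−1 > ln(0.16)/ln(0.6873) = 4.89, so N−1 ≥ 5 and N = 6.
Check: N=6 gives T = 0.1534 < 0.16; N=5 gives T = 0.2231.

N = 6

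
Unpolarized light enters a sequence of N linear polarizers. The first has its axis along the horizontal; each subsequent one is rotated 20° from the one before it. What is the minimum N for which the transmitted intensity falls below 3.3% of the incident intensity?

N = 23

First polarizer halves the unpolarized light: factor 1/2.
Each further stage multiplies by cos²(20°) = 0.883.
After N polarizers: T = 0.5·0.883^(N−1). Require T < 0.033 ⇒ N−1 > ln(0.033/0.5)/ln(0.883) = 21.85, so N−1 ≥ 22 and N = 23.
Check: N=23 gives T = 0.03239 < 0.033; N=22 gives T = 0.03668.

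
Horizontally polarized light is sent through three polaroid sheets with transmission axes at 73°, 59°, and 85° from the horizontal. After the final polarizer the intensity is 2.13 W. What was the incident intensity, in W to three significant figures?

I₀ ≈ 32.8 W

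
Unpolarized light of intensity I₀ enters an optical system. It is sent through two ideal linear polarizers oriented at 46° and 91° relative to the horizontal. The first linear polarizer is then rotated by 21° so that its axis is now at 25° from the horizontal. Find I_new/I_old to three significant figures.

I_new/I_old ≈ 0.331

Before rotation:
Unpolarized light through the first polarizer → I₁ = ½ I₀, now polarized at 46°.
I₂ = I₁ cos²(91° − 46°) = 0.5 I₀ · cos²(45°) = 0.25 I₀.
After rotation:
Unpolarized light through the first polarizer → I₁ = ½ I₀, now polarized at 25°.
I₂ = I₁ cos²(91° − 25°) = 0.5 I₀ · cos²(66°) = 0.08272 I₀.
Ratio = 0.08272 / 0.25 = 0.3309.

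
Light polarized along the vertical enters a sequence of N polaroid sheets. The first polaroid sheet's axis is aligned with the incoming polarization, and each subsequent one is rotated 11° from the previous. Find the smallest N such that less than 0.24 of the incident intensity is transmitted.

First polarizer is aligned with the polarization: full transmission.
Each further stage multiplies by cos²(11°) = 0.9636.
After N polarizers: T = 0.9636^(N−1). Require T < 0.24 ⇒ N−1 > ln(0.24)/ln(0.9636) = 38.48, so N−1 ≥ 39 and N = 40.
Check: N=40 gives T = 0.2354 < 0.24; N=39 gives T = 0.2443.

N = 40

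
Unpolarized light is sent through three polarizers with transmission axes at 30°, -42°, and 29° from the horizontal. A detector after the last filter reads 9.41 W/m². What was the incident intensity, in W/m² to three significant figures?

I₀ ≈ 1860 W/m²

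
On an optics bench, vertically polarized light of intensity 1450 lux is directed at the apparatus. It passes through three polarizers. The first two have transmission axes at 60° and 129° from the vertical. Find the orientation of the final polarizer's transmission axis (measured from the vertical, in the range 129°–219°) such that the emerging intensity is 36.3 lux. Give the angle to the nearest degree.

θ ≈ 157°

I₁ = I₀ cos²(60° − 0°) = I₀ cos²(60°) = 0.25 I₀.
I₂ = I₁ cos²(129° − 60°) = 0.25 I₀ · cos²(69°) = 0.03211 I₀.
Target fraction: 36.3 / 1450 lux = 0.02503 of I₀.
Need I₃/I₀ = 0.02503, so cos²(θ − 129°) = 0.02503 / 0.03211 = 0.7797.
θ − 129° = arccos(√0.7797) = 28.0°, giving θ ≈ 129 + 28.0 = 157.0°.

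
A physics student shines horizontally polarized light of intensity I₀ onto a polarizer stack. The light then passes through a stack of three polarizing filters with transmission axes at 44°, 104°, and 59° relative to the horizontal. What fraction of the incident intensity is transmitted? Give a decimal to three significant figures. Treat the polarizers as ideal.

By Malus's law, I₁ = I₀ cos²(44° − 0°) = I₀ cos²(44°) = 0.5174 I₀.
I₂ = I₁ cos²(104° − 44°) = 0.5174 I₀ · cos²(60°) = 0.1294 I₀.
I₃ = I₂ cos²(59° − 104°) = 0.1294 I₀ · cos²(45°) = 0.06468 I₀.
Transmitted fraction = 0.06468.

≈ 0.0647 I₀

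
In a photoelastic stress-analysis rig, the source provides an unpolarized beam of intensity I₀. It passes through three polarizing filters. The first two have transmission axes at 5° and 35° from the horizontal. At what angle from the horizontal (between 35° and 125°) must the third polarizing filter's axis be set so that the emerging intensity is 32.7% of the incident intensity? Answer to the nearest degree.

θ ≈ 56°

Unpolarized light through the first polarizer → I₁ = ½ I₀, now polarized at 5°.
I₂ = I₁ cos²(35° − 5°) = 0.5 I₀ · cos²(30°) = 0.375 I₀.
Need I₃/I₀ = 0.327, so cos²(θ − 35°) = 0.327 / 0.375 = 0.872.
θ − 35° = arccos(√0.872) = 21.0°, giving θ ≈ 35 + 21.0 = 56.0°.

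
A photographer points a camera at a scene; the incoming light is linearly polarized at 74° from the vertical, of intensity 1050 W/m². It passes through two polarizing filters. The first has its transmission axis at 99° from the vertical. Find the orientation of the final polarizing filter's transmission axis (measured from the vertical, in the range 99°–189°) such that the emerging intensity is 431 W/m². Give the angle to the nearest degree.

I₁ = I₀ cos²(99° − 74°) = I₀ cos²(25°) = 0.8214 I₀.
Target fraction: 431 / 1050 W/m² = 0.4105 of I₀.
Need I₂/I₀ = 0.4105, so cos²(θ − 99°) = 0.4105 / 0.8214 = 0.4997.
θ − 99° = arccos(√0.4997) = 45.0°, giving θ ≈ 99 + 45.0 = 144.0°.

θ ≈ 144°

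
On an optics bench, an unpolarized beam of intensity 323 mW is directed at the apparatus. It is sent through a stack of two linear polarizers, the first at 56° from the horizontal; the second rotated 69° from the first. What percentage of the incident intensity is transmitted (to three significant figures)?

Unpolarized light through the first polarizer → I₁ = 323 mW/2 = 161.5 mW, polarized at 56°.
I₂ = I₁ · cos²(69°) = 161.5 · 0.1284 = 20.74 mW.
That is 6.421% of the incident intensity.

≈ 6.42%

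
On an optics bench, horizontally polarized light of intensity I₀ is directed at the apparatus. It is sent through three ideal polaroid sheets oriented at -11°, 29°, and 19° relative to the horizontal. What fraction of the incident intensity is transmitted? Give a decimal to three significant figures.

≈ 0.548 I₀

By Malus's law, I₁ = I₀ cos²(-11° − 0°) = I₀ cos²(11°) = 0.9636 I₀.
I₂ = I₁ cos²(29° + 11°) = 0.9636 I₀ · cos²(40°) = 0.5655 I₀.
I₃ = I₂ cos²(19° − 29°) = 0.5655 I₀ · cos²(10°) = 0.5484 I₀.
Transmitted fraction = 0.5484.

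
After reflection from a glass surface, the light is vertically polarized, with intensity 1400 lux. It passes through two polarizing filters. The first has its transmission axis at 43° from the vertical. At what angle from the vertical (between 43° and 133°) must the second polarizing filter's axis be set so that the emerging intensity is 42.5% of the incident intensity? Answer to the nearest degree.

I₁ = I₀ cos²(43° − 0°) = I₀ cos²(43°) = 0.5349 I₀.
Need I₂/I₀ = 0.425, so cos²(θ − 43°) = 0.425 / 0.5349 = 0.7946.
θ − 43° = arccos(√0.7946) = 27.0°, giving θ ≈ 43 + 27.0 = 70.0°.

θ ≈ 70°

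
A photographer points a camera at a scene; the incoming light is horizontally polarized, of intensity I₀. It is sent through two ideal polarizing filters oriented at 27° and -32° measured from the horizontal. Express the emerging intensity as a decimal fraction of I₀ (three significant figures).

≈ 0.211 I₀

By Malus's law, I₁ = I₀ cos²(27° − 0°) = I₀ cos²(27°) = 0.7939 I₀.
I₂ = I₁ cos²(-32° − 27°) = 0.7939 I₀ · cos²(59°) = 0.2106 I₀.
Transmitted fraction = 0.2106.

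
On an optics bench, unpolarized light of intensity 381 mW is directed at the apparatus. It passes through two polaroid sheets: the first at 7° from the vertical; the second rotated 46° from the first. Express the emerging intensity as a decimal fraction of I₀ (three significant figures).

I/I₀ ≈ 0.241

Unpolarized light through the first polarizer → I₁ = 381 mW/2 = 190.5 mW, polarized at 7°.
I₂ = I₁ · cos²(46°) = 190.5 · 0.4826 = 91.93 mW.
Transmitted fraction = 0.2413.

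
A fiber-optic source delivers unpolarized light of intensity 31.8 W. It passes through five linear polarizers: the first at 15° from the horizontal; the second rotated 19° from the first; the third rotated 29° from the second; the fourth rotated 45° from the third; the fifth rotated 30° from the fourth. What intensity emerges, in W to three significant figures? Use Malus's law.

Unpolarized light through the first polarizer → I₁ = 31.8 W/2 = 15.9 W, polarized at 15°.
I₂ = I₁ · cos²(19°) = 15.9 · 0.894 = 14.21 W.
I₃ = I₂ · cos²(29°) = 14.21 · 0.765 = 10.87 W.
I₄ = I₃ · cos²(45°) = 10.87 · 0.5 = 5.437 W.
I₅ = I₄ · cos²(30°) = 5.437 · 0.75 = 4.078 W.

I ≈ 4.08 W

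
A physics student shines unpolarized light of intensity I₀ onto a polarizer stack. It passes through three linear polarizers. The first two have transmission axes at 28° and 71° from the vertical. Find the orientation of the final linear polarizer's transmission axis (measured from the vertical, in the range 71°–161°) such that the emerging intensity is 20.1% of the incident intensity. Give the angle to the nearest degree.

Unpolarized light through the first polarizer → I₁ = ½ I₀, now polarized at 28°.
I₂ = I₁ cos²(71° − 28°) = 0.5 I₀ · cos²(43°) = 0.2674 I₀.
Need I₃/I₀ = 0.201, so cos²(θ − 71°) = 0.201 / 0.2674 = 0.7516.
θ − 71° = arccos(√0.7516) = 29.9°, giving θ ≈ 71 + 29.9 = 100.9°.

θ ≈ 101°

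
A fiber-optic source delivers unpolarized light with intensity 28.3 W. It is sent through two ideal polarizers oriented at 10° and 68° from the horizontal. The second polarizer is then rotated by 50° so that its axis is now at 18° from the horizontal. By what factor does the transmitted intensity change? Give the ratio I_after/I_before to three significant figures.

Before rotation:
Unpolarized light through the first polarizer → I₁ = ½ I₀, now polarized at 10°.
I₂ = I₁ cos²(68° − 10°) = 0.5 I₀ · cos²(58°) = 0.1404 I₀.
After rotation:
Unpolarized light through the first polarizer → I₁ = ½ I₀, now polarized at 10°.
I₂ = I₁ cos²(18° − 10°) = 0.5 I₀ · cos²(8°) = 0.4903 I₀.
Ratio = 0.4903 / 0.1404 = 3.492.

I_new/I_old ≈ 3.49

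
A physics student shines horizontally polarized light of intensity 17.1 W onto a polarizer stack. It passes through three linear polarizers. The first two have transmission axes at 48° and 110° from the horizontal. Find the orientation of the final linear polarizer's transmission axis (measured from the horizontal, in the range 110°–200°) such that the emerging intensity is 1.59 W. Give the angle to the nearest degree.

θ ≈ 124°

By Malus's law, I₁ = I₀ cos²(48° − 0°) = I₀ cos²(48°) = 0.4477 I₀.
I₂ = I₁ cos²(110° − 48°) = 0.4477 I₀ · cos²(62°) = 0.09868 I₀.
Target fraction: 1.59 / 17.1 W = 0.09298 of I₀.
Need I₃/I₀ = 0.09298, so cos²(θ − 110°) = 0.09298 / 0.09868 = 0.9422.
θ − 110° = arccos(√0.9422) = 13.9°, giving θ ≈ 110 + 13.9 = 123.9°.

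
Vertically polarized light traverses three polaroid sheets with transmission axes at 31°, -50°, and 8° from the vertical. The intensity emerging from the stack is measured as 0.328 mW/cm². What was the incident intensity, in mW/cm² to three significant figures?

I₀ ≈ 65.0 mW/cm²

I₁ = I₀ cos²(31° − 0°) = I₀ cos²(31°) = 0.7347 I₀.
I₂ = I₁ cos²(-50° − 31°) = 0.7347 I₀ · cos²(81°) = 0.01798 I₀.
I₃ = I₂ cos²(8° + 50°) = 0.01798 I₀ · cos²(58°) = 0.005049 I₀.
So 0.328 mW/cm² = 0.005049 I₀, giving I₀ = 0.328/0.005049 = 64.96 mW/cm².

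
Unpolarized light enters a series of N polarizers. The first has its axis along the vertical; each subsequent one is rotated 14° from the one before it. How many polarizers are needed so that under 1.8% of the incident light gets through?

N = 57

First polarizer halves the unpolarized light: factor 1/2.
Each further stage multiplies by cos²(14°) = 0.9415.
After N polarizers: T = 0.5·0.9415^(N−1). Require T < 0.018 ⇒ N−1 > ln(0.018/0.5)/ln(0.9415) = 55.12, so N−1 ≥ 56 and N = 57.
Check: N=57 gives T = 0.01707 < 0.018; N=56 gives T = 0.01813.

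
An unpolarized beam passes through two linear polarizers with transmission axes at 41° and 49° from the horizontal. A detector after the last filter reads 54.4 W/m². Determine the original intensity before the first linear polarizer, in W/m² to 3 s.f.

I₀ ≈ 111 W/m²

Unpolarized light through the first polarizer → I₁ = ½ I₀, now polarized at 41°.
I₂ = I₁ cos²(49° − 41°) = 0.5 I₀ · cos²(8°) = 0.4903 I₀.
So 54.4 W/m² = 0.4903 I₀, giving I₀ = 54.4/0.4903 = 110.9 W/m².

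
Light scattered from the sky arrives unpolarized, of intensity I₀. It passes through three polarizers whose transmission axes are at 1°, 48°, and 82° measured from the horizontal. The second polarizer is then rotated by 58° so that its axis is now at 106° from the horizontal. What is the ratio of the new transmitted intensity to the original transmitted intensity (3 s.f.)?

I_new/I_old ≈ 0.175

Before rotation:
Unpolarized light through the first polarizer → I₁ = ½ I₀, now polarized at 1°.
I₂ = I₁ cos²(48° − 1°) = 0.5 I₀ · cos²(47°) = 0.2326 I₀.
I₃ = I₂ cos²(82° − 48°) = 0.2326 I₀ · cos²(34°) = 0.1598 I₀.
After rotation:
Unpolarized light through the first polarizer → I₁ = ½ I₀, now polarized at 1°.
Angle between axes 1 and 2: 75°. I₂ = 0.5 I₀ · cos²(75°) = 0.03349 I₀.
I₃ = I₂ cos²(82° − 106°) = 0.03349 I₀ · cos²(24°) = 0.02795 I₀.
Ratio = 0.02795 / 0.1598 = 0.1749.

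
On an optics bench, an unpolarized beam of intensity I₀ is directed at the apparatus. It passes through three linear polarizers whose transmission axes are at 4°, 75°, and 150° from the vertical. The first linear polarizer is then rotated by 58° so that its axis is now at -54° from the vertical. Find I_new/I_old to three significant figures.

I_new/I_old ≈ 3.74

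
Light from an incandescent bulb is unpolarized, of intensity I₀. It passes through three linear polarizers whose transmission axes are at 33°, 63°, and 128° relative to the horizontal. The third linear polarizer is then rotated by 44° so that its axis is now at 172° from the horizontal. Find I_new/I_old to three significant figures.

Before rotation:
Unpolarized light through the first polarizer → I₁ = ½ I₀, now polarized at 33°.
I₂ = I₁ cos²(63° − 33°) = 0.5 I₀ · cos²(30°) = 0.375 I₀.
I₃ = I₂ cos²(128° − 63°) = 0.375 I₀ · cos²(65°) = 0.06698 I₀.
After rotation:
Unpolarized light through the first polarizer → I₁ = ½ I₀, now polarized at 33°.
I₂ = I₁ cos²(63° − 33°) = 0.5 I₀ · cos²(30°) = 0.375 I₀.
Angle between axes 2 and 3: 71°. I₃ = 0.375 I₀ · cos²(71°) = 0.03975 I₀.
Ratio = 0.03975 / 0.06698 = 0.5935.

I_new/I_old ≈ 0.593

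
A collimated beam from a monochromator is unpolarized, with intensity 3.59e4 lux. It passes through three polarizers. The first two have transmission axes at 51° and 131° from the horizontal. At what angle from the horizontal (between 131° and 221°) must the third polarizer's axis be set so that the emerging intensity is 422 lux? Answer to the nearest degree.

Unpolarized light through the first polarizer → I₁ = ½ I₀, now polarized at 51°.
I₂ = I₁ cos²(131° − 51°) = 0.5 I₀ · cos²(80°) = 0.01508 I₀.
Target fraction: 422 / 3.59e4 lux = 0.01175 of I₀.
Need I₃/I₀ = 0.01175, so cos²(θ − 131°) = 0.01175 / 0.01508 = 0.7797.
θ − 131° = arccos(√0.7797) = 28.0°, giving θ ≈ 131 + 28.0 = 159.0°.

θ ≈ 159°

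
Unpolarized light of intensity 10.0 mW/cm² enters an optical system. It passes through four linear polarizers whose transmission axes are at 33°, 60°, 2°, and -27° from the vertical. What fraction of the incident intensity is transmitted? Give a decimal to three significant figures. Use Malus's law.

I/I₀ ≈ 0.0853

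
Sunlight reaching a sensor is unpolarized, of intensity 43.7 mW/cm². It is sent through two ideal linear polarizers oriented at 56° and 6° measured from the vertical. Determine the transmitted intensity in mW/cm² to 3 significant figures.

I ≈ 9.03 mW/cm²

Unpolarized light through the first polarizer → I₁ = 43.7 mW/cm²/2 = 21.85 mW/cm², polarized at 56°.
I₂ = I₁ · cos²(50°) = 21.85 · 0.4132 = 9.028 mW/cm².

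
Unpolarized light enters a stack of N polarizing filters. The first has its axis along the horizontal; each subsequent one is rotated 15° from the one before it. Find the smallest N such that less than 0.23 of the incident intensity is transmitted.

N = 13

First polarizer halves the unpolarized light: factor 1/2.
Each further stage multiplies by cos²(15°) = 0.933.
After N polarizers: T = 0.5·0.933^(N−1). Require T < 0.23 ⇒ N−1 > ln(0.23/0.5)/ln(0.933) = 11.20, so N−1 ≥ 12 and N = 13.
Check: N=13 gives T = 0.2176 < 0.23; N=12 gives T = 0.2332.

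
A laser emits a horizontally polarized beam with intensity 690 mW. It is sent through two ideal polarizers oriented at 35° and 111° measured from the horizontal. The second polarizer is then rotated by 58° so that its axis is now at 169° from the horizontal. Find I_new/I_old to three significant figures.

I_new/I_old ≈ 8.25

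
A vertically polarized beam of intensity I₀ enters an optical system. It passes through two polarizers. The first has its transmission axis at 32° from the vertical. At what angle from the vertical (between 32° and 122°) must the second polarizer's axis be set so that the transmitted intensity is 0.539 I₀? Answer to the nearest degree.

By Malus's law, I₁ = I₀ cos²(32° − 0°) = I₀ cos²(32°) = 0.7192 I₀.
Need I₂/I₀ = 0.539, so cos²(θ − 32°) = 0.539 / 0.7192 = 0.7495.
θ − 32° = arccos(√0.7495) = 30.0°, giving θ ≈ 32 + 30.0 = 62.0°.

θ ≈ 62°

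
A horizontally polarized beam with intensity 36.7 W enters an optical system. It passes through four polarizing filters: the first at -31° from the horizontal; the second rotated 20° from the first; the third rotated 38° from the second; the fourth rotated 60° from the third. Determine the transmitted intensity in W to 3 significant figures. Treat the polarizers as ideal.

I ≈ 3.70 W

I₁ = 36.7 W · cos²(31°) = 26.96 W.
I₂ = I₁ · cos²(20°) = 26.96 · 0.883 = 23.81 W.
I₃ = I₂ · cos²(38°) = 23.81 · 0.621 = 14.79 W.
I₄ = I₃ · cos²(60°) = 14.79 · 0.25 = 3.696 W.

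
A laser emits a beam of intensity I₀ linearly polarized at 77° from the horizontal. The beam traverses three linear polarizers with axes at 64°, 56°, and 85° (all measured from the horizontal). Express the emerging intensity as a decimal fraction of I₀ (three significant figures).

By Malus's law, I₁ = I₀ cos²(64° − 77°) = I₀ cos²(13°) = 0.9494 I₀.
I₂ = I₁ cos²(56° − 64°) = 0.9494 I₀ · cos²(8°) = 0.931 I₀.
I₃ = I₂ cos²(85° − 56°) = 0.931 I₀ · cos²(29°) = 0.7122 I₀.
Transmitted fraction = 0.7122.

≈ 0.712 I₀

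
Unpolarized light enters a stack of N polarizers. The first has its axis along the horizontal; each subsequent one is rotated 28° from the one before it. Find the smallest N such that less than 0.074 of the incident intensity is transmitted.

First polarizer halves the unpolarized light: factor 1/2.
Each further stage multiplies by cos²(28°) = 0.7796.
After N polarizers: T = 0.5·0.7796^(N−1). Require T < 0.074 ⇒ N−1 > ln(0.074/0.5)/ln(0.7796) = 7.67, so N−1 ≥ 8 and N = 9.
Check: N=9 gives T = 0.06822 < 0.074; N=8 gives T = 0.08751.

N = 9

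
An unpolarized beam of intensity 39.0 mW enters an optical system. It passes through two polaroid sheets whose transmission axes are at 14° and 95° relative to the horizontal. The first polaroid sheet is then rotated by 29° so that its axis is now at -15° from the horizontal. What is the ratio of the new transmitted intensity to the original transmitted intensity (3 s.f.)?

I_new/I_old ≈ 4.78

Before rotation:
Unpolarized light through the first polarizer → I₁ = ½ I₀, now polarized at 14°.
I₂ = I₁ cos²(95° − 14°) = 0.5 I₀ · cos²(81°) = 0.01224 I₀.
After rotation:
Unpolarized light through the first polarizer → I₁ = ½ I₀, now polarized at -15°.
Angle between axes 1 and 2: 70°. I₂ = 0.5 I₀ · cos²(70°) = 0.05849 I₀.
Ratio = 0.05849 / 0.01224 = 4.78.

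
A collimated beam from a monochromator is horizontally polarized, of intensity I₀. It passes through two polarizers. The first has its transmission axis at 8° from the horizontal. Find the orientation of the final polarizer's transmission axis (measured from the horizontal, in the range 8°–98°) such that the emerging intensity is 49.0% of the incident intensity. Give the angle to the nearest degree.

θ ≈ 53°

By Malus's law, I₁ = I₀ cos²(8° − 0°) = I₀ cos²(8°) = 0.9806 I₀.
Need I₂/I₀ = 0.49, so cos²(θ − 8°) = 0.49 / 0.9806 = 0.4997.
θ − 8° = arccos(√0.4997) = 45.0°, giving θ ≈ 8 + 45.0 = 53.0°.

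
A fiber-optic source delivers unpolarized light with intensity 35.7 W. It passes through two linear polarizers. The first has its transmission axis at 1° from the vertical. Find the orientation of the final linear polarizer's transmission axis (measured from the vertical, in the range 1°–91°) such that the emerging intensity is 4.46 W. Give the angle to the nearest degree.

Unpolarized light through the first polarizer → I₁ = ½ I₀, now polarized at 1°.
Target fraction: 4.46 / 35.7 W = 0.1249 of I₀.
Need I₂/I₀ = 0.1249, so cos²(θ − 1°) = 0.1249 / 0.5 = 0.2499.
θ − 1° = arccos(√0.2499) = 60.0°, giving θ ≈ 1 + 60.0 = 61.0°.

θ ≈ 61°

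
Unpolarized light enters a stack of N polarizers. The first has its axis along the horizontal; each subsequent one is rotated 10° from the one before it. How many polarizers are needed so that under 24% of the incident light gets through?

N = 25

First polarizer halves the unpolarized light: factor 1/2.
Each further stage multiplies by cos²(10°) = 0.9698.
After N polarizers: T = 0.5·0.9698^(N−1). Require T < 0.24 ⇒ N−1 > ln(0.24/0.5)/ln(0.9698) = 23.97, so N−1 ≥ 24 and N = 25.
Check: N=25 gives T = 0.2398 < 0.24; N=24 gives T = 0.2473.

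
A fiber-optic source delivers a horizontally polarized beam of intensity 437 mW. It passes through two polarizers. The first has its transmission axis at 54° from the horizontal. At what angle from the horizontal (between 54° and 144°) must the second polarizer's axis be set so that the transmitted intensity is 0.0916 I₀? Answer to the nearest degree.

θ ≈ 113°

By Malus's law, I₁ = I₀ cos²(54° − 0°) = I₀ cos²(54°) = 0.3455 I₀.
Need I₂/I₀ = 0.0916, so cos²(θ − 54°) = 0.0916 / 0.3455 = 0.2651.
θ − 54° = arccos(√0.2651) = 59.0°, giving θ ≈ 54 + 59.0 = 113.0°.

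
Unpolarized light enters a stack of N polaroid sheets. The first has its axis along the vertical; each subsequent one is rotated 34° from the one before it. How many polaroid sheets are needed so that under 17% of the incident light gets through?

N = 4

First polarizer halves the unpolarized light: factor 1/2.
Each further stage multiplies by cos²(34°) = 0.6873.
After N polarizers: T = 0.5·0.6873^(N−1). Require T < 0.17 ⇒ N−1 > ln(0.17/0.5)/ln(0.6873) = 2.88, so N−1 ≥ 3 and N = 4.
Check: N=4 gives T = 0.1623 < 0.17; N=3 gives T = 0.2362.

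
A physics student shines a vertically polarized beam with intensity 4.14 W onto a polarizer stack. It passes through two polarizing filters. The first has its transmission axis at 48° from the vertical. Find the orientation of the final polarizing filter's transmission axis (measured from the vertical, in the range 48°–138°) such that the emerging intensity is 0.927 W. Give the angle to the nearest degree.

θ ≈ 93°

I₁ = I₀ cos²(48° − 0°) = I₀ cos²(48°) = 0.4477 I₀.
Target fraction: 0.927 / 4.14 W = 0.2239 of I₀.
Need I₂/I₀ = 0.2239, so cos²(θ − 48°) = 0.2239 / 0.4477 = 0.5001.
θ − 48° = arccos(√0.5001) = 45.0°, giving θ ≈ 48 + 45.0 = 93.0°.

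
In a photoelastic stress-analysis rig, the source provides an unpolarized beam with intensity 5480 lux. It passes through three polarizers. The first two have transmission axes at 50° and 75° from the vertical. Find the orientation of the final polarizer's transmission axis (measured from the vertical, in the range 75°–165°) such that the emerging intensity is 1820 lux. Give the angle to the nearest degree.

Unpolarized light through the first polarizer → I₁ = ½ I₀, now polarized at 50°.
I₂ = I₁ cos²(75° − 50°) = 0.5 I₀ · cos²(25°) = 0.4107 I₀.
Target fraction: 1820 / 5480 lux = 0.3321 of I₀.
Need I₃/I₀ = 0.3321, so cos²(θ − 75°) = 0.3321 / 0.4107 = 0.8087.
θ − 75° = arccos(√0.8087) = 25.9°, giving θ ≈ 75 + 25.9 = 100.9°.

θ ≈ 101°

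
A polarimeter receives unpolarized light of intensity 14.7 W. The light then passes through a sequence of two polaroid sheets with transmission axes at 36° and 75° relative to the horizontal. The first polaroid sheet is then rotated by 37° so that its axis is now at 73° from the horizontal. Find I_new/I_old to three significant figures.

Before rotation:
Unpolarized light through the first polarizer → I₁ = ½ I₀, now polarized at 36°.
I₂ = I₁ cos²(75° − 36°) = 0.5 I₀ · cos²(39°) = 0.302 I₀.
After rotation:
Unpolarized light through the first polarizer → I₁ = ½ I₀, now polarized at 73°.
I₂ = I₁ cos²(75° − 73°) = 0.5 I₀ · cos²(2°) = 0.4994 I₀.
Ratio = 0.4994 / 0.302 = 1.654.

I_new/I_old ≈ 1.65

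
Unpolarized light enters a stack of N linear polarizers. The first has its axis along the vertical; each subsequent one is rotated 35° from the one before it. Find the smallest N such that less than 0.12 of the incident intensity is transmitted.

First polarizer halves the unpolarized light: factor 1/2.
Each further stage multiplies by cos²(35°) = 0.671.
After N polarizers: T = 0.5·0.671^(N−1). Require T < 0.12 ⇒ N−1 > ln(0.12/0.5)/ln(0.671) = 3.58, so N−1 ≥ 4 and N = 5.
Check: N=5 gives T = 0.1014 < 0.12; N=4 gives T = 0.1511.

N = 5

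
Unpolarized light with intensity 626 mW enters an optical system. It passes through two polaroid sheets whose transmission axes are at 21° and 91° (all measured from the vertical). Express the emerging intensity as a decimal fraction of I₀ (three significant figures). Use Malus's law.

I/I₀ ≈ 0.0585

Unpolarized light through the first polarizer → I₁ = 626 mW/2 = 313 mW, polarized at 21°.
I₂ = I₁ · cos²(70°) = 313 · 0.117 = 36.61 mW.
Transmitted fraction = 0.05849.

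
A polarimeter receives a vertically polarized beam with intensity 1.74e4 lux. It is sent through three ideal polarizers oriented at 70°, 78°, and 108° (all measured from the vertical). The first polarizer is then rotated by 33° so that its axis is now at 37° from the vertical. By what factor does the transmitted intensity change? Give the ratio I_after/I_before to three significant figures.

Before rotation:
I₁ = I₀ cos²(70° − 0°) = I₀ cos²(70°) = 0.117 I₀.
I₂ = I₁ cos²(78° − 70°) = 0.117 I₀ · cos²(8°) = 0.1147 I₀.
I₃ = I₂ cos²(108° − 78°) = 0.1147 I₀ · cos²(30°) = 0.08603 I₀.
After rotation:
I₁ = I₀ cos²(37° − 0°) = I₀ cos²(37°) = 0.6378 I₀.
I₂ = I₁ cos²(78° − 37°) = 0.6378 I₀ · cos²(41°) = 0.3633 I₀.
I₃ = I₂ cos²(108° − 78°) = 0.3633 I₀ · cos²(30°) = 0.2725 I₀.
Ratio = 0.2725 / 0.08603 = 3.167.

I_new/I_old ≈ 3.17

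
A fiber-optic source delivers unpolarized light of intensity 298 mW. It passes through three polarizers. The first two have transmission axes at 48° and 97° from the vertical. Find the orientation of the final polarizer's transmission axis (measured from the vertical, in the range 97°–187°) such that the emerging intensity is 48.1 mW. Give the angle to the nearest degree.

θ ≈ 127°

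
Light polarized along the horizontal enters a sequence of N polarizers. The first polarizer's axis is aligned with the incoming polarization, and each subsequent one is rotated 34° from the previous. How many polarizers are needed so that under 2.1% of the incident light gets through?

N = 12

First polarizer is aligned with the polarization: full transmission.
Each further stage multiplies by cos²(34°) = 0.6873.
After N polarizers: T = 0.6873^(N−1). Require T < 0.021 ⇒ N−1 > ln(0.021)/ln(0.6873) = 10.30, so N−1 ≥ 11 and N = 12.
Check: N=12 gives T = 0.01617 < 0.021; N=11 gives T = 0.02352.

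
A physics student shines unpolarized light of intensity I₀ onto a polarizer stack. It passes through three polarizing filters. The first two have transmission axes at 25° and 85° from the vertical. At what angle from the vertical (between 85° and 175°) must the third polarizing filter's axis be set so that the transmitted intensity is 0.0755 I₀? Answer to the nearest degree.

θ ≈ 124°

Unpolarized light through the first polarizer → I₁ = ½ I₀, now polarized at 25°.
I₂ = I₁ cos²(85° − 25°) = 0.5 I₀ · cos²(60°) = 0.125 I₀.
Need I₃/I₀ = 0.0755, so cos²(θ − 85°) = 0.0755 / 0.125 = 0.604.
θ − 85° = arccos(√0.604) = 39.0°, giving θ ≈ 85 + 39.0 = 124.0°.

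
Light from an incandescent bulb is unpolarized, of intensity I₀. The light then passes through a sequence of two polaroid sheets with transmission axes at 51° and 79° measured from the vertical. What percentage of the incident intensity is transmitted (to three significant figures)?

Unpolarized light through the first polarizer → I₁ = ½ I₀, now polarized at 51°.
I₂ = I₁ cos²(79° − 51°) = 0.5 I₀ · cos²(28°) = 0.3898 I₀.
That is 38.98% of the incident intensity.

≈ 39.0%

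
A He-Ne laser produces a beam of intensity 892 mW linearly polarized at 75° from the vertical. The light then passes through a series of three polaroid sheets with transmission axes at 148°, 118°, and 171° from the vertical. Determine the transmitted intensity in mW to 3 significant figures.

I₁ = 892 mW · cos²(73°) = 76.25 mW.
I₂ = I₁ · cos²(30°) = 76.25 · 0.75 = 57.19 mW.
I₃ = I₂ · cos²(53°) = 57.19 · 0.3622 = 20.71 mW.

I ≈ 20.7 mW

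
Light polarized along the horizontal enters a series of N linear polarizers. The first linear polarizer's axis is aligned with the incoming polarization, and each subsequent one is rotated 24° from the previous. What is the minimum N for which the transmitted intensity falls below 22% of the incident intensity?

N = 10

First polarizer is aligned with the polarization: full transmission.
Each further stage multiplies by cos²(24°) = 0.8346.
After N polarizers: T = 0.8346^(N−1). Require T < 0.22 ⇒ N−1 > ln(0.22)/ln(0.8346) = 8.37, so N−1 ≥ 9 and N = 10.
Check: N=10 gives T = 0.1964 < 0.22; N=9 gives T = 0.2353.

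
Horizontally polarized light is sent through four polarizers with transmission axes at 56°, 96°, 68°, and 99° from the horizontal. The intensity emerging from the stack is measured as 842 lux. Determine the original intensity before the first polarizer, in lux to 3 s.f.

I₁ = I₀ cos²(56° − 0°) = I₀ cos²(56°) = 0.3127 I₀.
I₂ = I₁ cos²(96° − 56°) = 0.3127 I₀ · cos²(40°) = 0.1835 I₀.
I₃ = I₂ cos²(68° − 96°) = 0.1835 I₀ · cos²(28°) = 0.1431 I₀.
I₄ = I₃ cos²(99° − 68°) = 0.1431 I₀ · cos²(31°) = 0.1051 I₀.
So 842 lux = 0.1051 I₀, giving I₀ = 842/0.1051 = 8011 lux.

I₀ ≈ 8010 lux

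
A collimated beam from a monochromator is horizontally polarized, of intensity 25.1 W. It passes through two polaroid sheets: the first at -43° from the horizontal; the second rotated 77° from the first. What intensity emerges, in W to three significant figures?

I₁ = 25.1 W · cos²(43°) = 13.43 W.
I₂ = I₁ · cos²(77°) = 13.43 · 0.0506 = 0.6794 W.

I ≈ 0.679 W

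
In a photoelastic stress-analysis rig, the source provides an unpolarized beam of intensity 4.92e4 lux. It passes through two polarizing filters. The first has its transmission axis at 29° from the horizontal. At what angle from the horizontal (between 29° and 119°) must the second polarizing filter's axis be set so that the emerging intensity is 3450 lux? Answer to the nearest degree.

θ ≈ 97°

Unpolarized light through the first polarizer → I₁ = ½ I₀, now polarized at 29°.
Target fraction: 3450 / 4.92e4 lux = 0.07012 of I₀.
Need I₂/I₀ = 0.07012, so cos²(θ − 29°) = 0.07012 / 0.5 = 0.1402.
θ − 29° = arccos(√0.1402) = 68.0°, giving θ ≈ 29 + 68.0 = 97.0°.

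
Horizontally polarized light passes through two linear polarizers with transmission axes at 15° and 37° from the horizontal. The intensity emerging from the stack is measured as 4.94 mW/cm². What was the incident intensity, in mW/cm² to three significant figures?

I₀ ≈ 6.16 mW/cm²

By Malus's law, I₁ = I₀ cos²(15° − 0°) = I₀ cos²(15°) = 0.933 I₀.
I₂ = I₁ cos²(37° − 15°) = 0.933 I₀ · cos²(22°) = 0.8021 I₀.
So 4.94 mW/cm² = 0.8021 I₀, giving I₀ = 4.94/0.8021 = 6.159 mW/cm².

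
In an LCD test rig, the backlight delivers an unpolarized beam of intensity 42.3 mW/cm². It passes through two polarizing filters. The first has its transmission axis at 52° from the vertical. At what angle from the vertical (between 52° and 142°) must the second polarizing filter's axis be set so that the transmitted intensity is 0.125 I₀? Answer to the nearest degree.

θ ≈ 112°

Unpolarized light through the first polarizer → I₁ = ½ I₀, now polarized at 52°.
Need I₂/I₀ = 0.125, so cos²(θ − 52°) = 0.125 / 0.5 = 0.25.
θ − 52° = arccos(√0.25) = 60.0°, giving θ ≈ 52 + 60.0 = 112.0°.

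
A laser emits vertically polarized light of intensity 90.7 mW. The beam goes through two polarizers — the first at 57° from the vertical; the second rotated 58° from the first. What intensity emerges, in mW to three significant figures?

By Malus's law, I₁ = 90.7 mW · cos²(57°) = 26.9 mW.
I₂ = I₁ · cos²(58°) = 26.9 · 0.2808 = 7.555 mW.

I ≈ 7.56 mW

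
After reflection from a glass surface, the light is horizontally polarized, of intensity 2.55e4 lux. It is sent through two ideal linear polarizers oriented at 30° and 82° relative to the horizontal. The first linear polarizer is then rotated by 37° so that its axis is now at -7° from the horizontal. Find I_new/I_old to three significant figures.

I_new/I_old ≈ 0.00106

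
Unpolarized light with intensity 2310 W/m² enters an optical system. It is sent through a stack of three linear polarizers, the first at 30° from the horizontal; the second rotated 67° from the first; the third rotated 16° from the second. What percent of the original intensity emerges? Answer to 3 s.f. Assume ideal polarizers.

≈ 7.05%

Unpolarized light through the first polarizer → I₁ = 2310 W/m²/2 = 1155 W/m², polarized at 30°.
I₂ = I₁ · cos²(67°) = 1155 · 0.1527 = 176.3 W/m².
I₃ = I₂ · cos²(16°) = 176.3 · 0.924 = 162.9 W/m².
That is 7.054% of the incident intensity.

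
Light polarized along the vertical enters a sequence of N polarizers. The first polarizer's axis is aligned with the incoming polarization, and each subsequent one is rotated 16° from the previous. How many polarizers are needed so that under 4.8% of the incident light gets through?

N = 40

First polarizer is aligned with the polarization: full transmission.
Each further stage multiplies by cos²(16°) = 0.924.
After N polarizers: T = 0.924^(N−1). Require T < 0.048 ⇒ N−1 > ln(0.048)/ln(0.924) = 38.43, so N−1 ≥ 39 and N = 40.
Check: N=40 gives T = 0.04588 < 0.048; N=39 gives T = 0.04966.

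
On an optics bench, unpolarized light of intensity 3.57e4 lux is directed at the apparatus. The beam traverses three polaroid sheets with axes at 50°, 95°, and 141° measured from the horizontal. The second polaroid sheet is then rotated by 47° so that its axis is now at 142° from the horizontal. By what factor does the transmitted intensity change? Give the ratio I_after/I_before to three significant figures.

Before rotation:
Unpolarized light through the first polarizer → I₁ = ½ I₀, now polarized at 50°.
I₂ = I₁ cos²(95° − 50°) = 0.5 I₀ · cos²(45°) = 0.25 I₀.
I₃ = I₂ cos²(141° − 95°) = 0.25 I₀ · cos²(46°) = 0.1206 I₀.
After rotation:
Unpolarized light through the first polarizer → I₁ = ½ I₀, now polarized at 50°.
Angle between axes 1 and 2: 88°. I₂ = 0.5 I₀ · cos²(88°) = 0.000609 I₀.
I₃ = I₂ cos²(141° − 142°) = 0.000609 I₀ · cos²(1°) = 0.0006088 I₀.
Ratio = 0.0006088 / 0.1206 = 0.005047.

I_new/I_old ≈ 0.00505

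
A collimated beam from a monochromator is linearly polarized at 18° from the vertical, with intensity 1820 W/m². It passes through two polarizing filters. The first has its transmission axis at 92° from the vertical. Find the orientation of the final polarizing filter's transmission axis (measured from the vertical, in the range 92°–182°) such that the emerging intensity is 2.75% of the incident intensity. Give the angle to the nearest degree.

θ ≈ 145°

By Malus's law, I₁ = I₀ cos²(92° − 18°) = I₀ cos²(74°) = 0.07598 I₀.
Need I₂/I₀ = 0.0275, so cos²(θ − 92°) = 0.0275 / 0.07598 = 0.362.
θ − 92° = arccos(√0.362) = 53.0°, giving θ ≈ 92 + 53.0 = 145.0°.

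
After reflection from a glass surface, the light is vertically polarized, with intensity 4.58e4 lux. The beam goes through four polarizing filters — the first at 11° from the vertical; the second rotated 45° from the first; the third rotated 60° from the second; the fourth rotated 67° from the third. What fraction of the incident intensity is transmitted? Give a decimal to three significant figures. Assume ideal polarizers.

I/I₀ ≈ 0.0184

I₁ = 4.58e4 lux · cos²(11°) = 4.413e+04 lux.
I₂ = I₁ · cos²(45°) = 4.413e+04 · 0.5 = 2.207e+04 lux.
I₃ = I₂ · cos²(60°) = 2.207e+04 · 0.25 = 5517 lux.
I₄ = I₃ · cos²(67°) = 5517 · 0.1527 = 842.2 lux.
Transmitted fraction = 0.01839.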